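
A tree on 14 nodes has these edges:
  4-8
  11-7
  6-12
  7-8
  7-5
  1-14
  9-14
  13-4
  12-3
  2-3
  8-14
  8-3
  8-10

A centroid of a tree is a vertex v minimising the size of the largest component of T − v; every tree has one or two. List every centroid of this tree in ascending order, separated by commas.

8

Removing 8 splits the tree into components of sizes 4, 3, 3, 2, 1; the largest is 4 ≤ ⌊14/2⌋ = 7.
No neighbour of 8 does as well, so 8 is the unique centroid.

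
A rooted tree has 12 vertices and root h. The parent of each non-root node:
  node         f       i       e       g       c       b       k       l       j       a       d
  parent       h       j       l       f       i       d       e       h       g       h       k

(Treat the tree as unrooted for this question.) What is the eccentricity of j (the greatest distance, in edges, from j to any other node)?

Distances from j peak at 8, attained at b.
j–g–f–h–l–e–k–d–b

8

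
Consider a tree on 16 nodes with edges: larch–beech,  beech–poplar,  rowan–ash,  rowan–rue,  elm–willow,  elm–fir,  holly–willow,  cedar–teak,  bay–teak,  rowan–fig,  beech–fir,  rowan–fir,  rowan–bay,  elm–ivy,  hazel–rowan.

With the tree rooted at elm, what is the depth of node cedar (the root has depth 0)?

5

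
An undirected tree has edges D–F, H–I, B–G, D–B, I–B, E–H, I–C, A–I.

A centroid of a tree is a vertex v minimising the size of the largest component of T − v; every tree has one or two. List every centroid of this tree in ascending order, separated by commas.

I

Delete I: the remaining components have sizes 4, 2, 1, 1. Max 4 ≤ 4, so I is a centroid.
No neighbour of I does as well, so I is the unique centroid.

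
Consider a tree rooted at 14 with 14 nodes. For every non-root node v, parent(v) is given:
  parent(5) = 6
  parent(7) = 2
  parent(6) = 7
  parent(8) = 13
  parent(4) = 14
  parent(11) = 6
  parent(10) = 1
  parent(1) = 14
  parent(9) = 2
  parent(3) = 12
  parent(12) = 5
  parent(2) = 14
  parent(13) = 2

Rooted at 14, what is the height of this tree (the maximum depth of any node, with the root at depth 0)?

A deepest node is 3, reached by 14 – 2 – 7 – 6 – 5 – 12 – 3.
That path has 6 edges, so the height is 6.

6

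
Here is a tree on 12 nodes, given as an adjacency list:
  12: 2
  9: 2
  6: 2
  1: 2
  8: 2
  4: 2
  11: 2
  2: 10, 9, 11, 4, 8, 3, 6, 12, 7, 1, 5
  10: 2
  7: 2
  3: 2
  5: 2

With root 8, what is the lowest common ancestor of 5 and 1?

2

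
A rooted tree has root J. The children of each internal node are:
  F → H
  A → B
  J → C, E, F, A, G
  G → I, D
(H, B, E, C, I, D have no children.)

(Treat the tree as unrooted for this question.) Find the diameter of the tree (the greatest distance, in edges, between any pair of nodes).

Starting from B, a farthest node is I at distance 4.
One longest path: B - A - J - G - I.
So the diameter is 4.

4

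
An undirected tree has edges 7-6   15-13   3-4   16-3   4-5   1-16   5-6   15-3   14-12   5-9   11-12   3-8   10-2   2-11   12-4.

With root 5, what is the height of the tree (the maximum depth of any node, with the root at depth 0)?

The longest root-to-leaf path is 5 → 4 → 12 → 11 → 2 → 10 (5 edges).

5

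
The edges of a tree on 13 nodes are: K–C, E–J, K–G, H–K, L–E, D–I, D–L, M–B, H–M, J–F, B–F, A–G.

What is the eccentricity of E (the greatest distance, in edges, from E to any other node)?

Distances from E peak at 8, attained at A.
E-J-F-B-M-H-K-G-A

8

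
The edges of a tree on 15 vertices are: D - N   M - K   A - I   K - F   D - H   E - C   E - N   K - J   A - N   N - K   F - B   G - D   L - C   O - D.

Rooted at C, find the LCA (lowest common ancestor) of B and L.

C

Ancestors of B (toward the root): B, F, K, N, E, C.
Ancestors of L: L, C.
The deepest node appearing in both lists is C.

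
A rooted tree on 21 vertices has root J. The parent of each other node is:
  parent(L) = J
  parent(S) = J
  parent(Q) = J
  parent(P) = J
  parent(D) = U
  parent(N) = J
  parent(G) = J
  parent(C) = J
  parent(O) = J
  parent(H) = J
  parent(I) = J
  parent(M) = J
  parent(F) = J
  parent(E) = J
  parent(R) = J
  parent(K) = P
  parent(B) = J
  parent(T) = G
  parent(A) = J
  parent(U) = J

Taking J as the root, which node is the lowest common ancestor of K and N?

J

Ancestors of K (toward the root): K, P, J.
Ancestors of N: N, J.
The deepest node appearing in both lists is J.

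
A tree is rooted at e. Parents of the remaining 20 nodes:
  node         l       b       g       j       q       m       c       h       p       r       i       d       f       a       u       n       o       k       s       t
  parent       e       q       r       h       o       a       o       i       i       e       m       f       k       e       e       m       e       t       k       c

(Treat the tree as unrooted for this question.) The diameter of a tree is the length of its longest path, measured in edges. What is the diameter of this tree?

11

Starting from d, a farthest node is j at distance 11.
One longest path: d - f - k - t - c - o - e - a - m - i - h - j.
So the diameter is 11.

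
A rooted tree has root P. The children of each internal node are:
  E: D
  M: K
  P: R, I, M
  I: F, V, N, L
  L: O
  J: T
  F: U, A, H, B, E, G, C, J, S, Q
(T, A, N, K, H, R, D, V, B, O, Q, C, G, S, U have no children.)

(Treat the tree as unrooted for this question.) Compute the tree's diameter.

6

Starting from D, a farthest node is K at distance 6.
One longest path: D – E – F – I – P – M – K.
So the diameter is 6.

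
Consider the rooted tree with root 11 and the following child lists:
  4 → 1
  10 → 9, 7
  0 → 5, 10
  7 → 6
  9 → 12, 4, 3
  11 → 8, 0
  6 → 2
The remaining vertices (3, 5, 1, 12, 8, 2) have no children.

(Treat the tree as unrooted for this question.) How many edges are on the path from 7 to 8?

The path is 7–10–0–11–8, which has 4 edges.

4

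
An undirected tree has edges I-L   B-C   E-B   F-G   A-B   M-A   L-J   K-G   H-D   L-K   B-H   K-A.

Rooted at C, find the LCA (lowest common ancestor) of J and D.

B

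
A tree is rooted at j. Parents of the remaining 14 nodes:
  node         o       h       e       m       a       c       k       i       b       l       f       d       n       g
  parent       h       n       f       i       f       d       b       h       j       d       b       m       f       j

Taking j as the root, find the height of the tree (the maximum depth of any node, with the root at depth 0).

A deepest node is l, reached by j – b – f – n – h – i – m – d – l.
That path has 8 edges, so the height is 8.

8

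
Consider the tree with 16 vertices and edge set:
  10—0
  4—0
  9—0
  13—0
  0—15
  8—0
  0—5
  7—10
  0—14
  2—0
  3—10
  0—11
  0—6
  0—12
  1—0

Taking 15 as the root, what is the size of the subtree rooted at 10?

3

Descendants of 10 (including itself): 10, 7, 3. That's 3.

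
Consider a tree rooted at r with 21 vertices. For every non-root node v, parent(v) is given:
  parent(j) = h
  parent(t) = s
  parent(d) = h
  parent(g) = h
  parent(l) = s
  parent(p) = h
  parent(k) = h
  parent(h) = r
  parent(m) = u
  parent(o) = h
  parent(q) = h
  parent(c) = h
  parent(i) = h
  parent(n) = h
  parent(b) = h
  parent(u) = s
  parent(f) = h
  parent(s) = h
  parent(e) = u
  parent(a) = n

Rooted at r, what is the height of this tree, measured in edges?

4

A deepest node is m, reached by r-h-s-u-m.
That path has 4 edges, so the height is 4.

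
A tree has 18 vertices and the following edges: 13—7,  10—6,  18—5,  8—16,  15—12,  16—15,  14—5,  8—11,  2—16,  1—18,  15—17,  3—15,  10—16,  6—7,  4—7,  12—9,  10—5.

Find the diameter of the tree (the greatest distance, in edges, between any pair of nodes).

Starting from 9, a farthest node is 4 at distance 7.
One longest path: 9 - 12 - 15 - 16 - 10 - 6 - 7 - 4.
So the diameter is 7.

7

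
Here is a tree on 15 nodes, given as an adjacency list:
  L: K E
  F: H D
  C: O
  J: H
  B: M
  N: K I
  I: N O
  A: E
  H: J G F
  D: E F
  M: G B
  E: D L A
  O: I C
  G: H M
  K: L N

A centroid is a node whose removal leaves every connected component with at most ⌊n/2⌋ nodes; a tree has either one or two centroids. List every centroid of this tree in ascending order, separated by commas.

If E is removed the pieces have sizes 7, 6, 1, all ≤ ⌊15/2⌋ = 7.
No neighbour of E does as well, so E is the unique centroid.

E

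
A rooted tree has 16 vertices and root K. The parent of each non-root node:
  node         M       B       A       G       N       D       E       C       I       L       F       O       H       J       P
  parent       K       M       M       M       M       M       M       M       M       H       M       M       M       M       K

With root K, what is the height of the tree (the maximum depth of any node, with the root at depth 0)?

3

L sits deepest: K – M – H – L — 3 edges from the root.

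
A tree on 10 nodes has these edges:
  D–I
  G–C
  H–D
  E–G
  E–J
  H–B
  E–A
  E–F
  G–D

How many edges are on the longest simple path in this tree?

Starting from A, a farthest node is B at distance 5.
One longest path: A-E-G-D-H-B.
So the diameter is 5.

5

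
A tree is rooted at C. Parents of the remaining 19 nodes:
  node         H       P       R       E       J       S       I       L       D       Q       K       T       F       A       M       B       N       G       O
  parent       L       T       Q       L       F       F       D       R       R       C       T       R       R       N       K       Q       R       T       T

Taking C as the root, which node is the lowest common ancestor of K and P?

T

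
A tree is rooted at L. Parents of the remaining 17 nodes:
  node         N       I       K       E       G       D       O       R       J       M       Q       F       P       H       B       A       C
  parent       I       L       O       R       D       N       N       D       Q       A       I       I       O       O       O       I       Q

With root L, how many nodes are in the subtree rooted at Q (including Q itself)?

3

Q's subtree: {Q, J, C}, size 3.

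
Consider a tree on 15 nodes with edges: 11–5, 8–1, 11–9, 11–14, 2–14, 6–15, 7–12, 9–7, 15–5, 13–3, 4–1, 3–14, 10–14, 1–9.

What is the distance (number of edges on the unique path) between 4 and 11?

Walking from 4: 4 – 1 – 9 – 11. Length 3.

3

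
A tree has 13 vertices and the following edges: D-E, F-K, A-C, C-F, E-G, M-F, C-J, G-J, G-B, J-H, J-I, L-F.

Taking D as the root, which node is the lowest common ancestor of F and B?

G

Ancestors of F (toward the root): F, C, J, G, E, D.
Ancestors of B: B, G, E, D.
The deepest node appearing in both lists is G.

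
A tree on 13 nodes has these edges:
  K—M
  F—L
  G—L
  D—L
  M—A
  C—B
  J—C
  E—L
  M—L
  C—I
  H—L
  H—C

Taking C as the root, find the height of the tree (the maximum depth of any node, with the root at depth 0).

A sits deepest: C → H → L → M → A — 4 edges from the root.

4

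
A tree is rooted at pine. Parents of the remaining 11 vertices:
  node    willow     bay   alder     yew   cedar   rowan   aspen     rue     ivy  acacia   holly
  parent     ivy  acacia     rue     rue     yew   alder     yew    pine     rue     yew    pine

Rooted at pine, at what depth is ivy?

2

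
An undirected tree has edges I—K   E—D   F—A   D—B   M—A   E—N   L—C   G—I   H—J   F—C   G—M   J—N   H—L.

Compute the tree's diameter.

13

Starting from B, a farthest node is K at distance 13.
One longest path: B-D-E-N-J-H-L-C-F-A-M-G-I-K.
So the diameter is 13.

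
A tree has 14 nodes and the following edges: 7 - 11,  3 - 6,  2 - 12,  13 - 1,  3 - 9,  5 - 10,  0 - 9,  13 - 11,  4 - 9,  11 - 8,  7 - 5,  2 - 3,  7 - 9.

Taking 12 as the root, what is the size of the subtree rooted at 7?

7

7's subtree: {7, 11, 5, 13, 8, 10, 1}, size 7.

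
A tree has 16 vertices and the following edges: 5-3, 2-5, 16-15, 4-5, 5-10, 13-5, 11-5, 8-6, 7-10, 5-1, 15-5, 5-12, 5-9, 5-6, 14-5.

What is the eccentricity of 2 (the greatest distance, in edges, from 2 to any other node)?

Distances from 2 peak at 3, attained at 16 (7, 8 also at distance 3).
2–5–15–16

3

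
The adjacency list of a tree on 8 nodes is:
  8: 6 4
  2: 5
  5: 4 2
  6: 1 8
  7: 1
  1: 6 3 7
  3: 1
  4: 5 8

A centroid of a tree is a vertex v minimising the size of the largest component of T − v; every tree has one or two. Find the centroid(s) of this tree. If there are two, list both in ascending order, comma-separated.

Delete 8: the remaining components have sizes 4, 3. Max 4 ≤ 4, so 8 is a centroid.
6 is adjacent to 8 and is also a centroid (the largest component after removing it is likewise 4).

6, 8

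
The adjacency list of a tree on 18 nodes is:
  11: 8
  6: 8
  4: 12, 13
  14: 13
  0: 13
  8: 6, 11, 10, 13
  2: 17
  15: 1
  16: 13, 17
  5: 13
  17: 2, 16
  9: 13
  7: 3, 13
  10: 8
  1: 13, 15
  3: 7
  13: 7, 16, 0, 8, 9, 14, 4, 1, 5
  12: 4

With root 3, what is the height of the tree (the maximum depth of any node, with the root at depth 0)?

A deepest node is 2, reached by 3 – 7 – 13 – 16 – 17 – 2.
That path has 5 edges, so the height is 5.

5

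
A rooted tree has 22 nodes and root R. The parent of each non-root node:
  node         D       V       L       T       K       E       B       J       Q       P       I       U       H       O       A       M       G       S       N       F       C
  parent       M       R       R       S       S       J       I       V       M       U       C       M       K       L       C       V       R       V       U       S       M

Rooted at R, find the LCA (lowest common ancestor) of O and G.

Path O→root: O L R; path G→root: G R.
First common node: R.

R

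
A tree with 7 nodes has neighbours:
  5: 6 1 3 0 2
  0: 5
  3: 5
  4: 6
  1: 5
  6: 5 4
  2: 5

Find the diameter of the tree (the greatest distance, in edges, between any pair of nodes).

3

BFS from 4 reaches 1 last, at distance 3; BFS from 1 confirms no node is farther.
Path: 4 – 6 – 5 – 1.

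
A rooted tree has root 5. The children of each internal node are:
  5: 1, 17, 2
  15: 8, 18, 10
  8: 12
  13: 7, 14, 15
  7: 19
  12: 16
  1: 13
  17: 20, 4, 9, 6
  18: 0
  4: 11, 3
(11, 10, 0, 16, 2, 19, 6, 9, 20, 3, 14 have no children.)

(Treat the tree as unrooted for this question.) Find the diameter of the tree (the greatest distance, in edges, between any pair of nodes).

Starting from 16, a farthest node is 3 at distance 9.
One longest path: 16 - 12 - 8 - 15 - 13 - 1 - 5 - 17 - 4 - 3.
So the diameter is 9.

9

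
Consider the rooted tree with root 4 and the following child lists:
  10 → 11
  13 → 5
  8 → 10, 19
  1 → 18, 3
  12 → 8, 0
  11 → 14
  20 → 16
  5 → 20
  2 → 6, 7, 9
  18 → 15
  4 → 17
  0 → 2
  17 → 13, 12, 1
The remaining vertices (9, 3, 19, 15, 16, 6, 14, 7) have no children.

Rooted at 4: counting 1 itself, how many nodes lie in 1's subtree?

4

1's subtree: {1, 18, 3, 15}, size 4.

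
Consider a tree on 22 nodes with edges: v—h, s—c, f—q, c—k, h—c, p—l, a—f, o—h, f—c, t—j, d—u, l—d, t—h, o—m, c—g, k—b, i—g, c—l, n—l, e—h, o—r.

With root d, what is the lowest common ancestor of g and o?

Ancestors of g (toward the root): g, c, l, d.
Ancestors of o: o, h, c, l, d.
The deepest node appearing in both lists is c.

c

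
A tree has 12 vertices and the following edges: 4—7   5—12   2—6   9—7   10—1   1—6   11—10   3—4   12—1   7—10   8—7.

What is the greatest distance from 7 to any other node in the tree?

The node farthest from 7 is 5 (2 also at distance 4), via 7–10–1–12–5 — 4 edges.

4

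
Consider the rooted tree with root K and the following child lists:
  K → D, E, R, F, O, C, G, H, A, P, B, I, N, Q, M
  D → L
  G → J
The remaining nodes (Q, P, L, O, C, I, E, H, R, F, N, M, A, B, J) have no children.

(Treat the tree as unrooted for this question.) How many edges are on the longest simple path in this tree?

4

Starting from L, a farthest node is J at distance 4.
One longest path: L-D-K-G-J.
So the diameter is 4.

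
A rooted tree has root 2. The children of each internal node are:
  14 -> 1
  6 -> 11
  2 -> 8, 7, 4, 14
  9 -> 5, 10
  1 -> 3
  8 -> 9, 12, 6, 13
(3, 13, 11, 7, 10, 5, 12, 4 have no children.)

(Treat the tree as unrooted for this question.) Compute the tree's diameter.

6

A longest path is 3 – 1 – 14 – 2 – 8 – 6 – 11, with 6 edges.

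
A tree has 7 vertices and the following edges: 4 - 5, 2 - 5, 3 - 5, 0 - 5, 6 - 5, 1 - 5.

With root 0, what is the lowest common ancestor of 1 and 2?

5

Ancestors of 1 (toward the root): 1, 5, 0.
Ancestors of 2: 2, 5, 0.
The deepest node appearing in both lists is 5.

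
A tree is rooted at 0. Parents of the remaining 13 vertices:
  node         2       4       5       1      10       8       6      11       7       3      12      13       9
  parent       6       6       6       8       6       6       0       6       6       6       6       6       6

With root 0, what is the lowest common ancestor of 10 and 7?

6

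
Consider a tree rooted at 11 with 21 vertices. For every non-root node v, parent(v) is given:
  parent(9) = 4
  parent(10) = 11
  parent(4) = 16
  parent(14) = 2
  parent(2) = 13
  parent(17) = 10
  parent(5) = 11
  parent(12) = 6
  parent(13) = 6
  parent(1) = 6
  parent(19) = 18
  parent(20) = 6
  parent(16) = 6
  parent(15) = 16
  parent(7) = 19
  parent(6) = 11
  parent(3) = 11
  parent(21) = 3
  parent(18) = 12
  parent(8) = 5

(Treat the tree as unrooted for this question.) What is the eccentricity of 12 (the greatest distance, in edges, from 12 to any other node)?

4

A farthest node from 12 is 17 (9, 14, 8, 21 also at distance 4).
The path 12-6-11-10-17 has 4 edges.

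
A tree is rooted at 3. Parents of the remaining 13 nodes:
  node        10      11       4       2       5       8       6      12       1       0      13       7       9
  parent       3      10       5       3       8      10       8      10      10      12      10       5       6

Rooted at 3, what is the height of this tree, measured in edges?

4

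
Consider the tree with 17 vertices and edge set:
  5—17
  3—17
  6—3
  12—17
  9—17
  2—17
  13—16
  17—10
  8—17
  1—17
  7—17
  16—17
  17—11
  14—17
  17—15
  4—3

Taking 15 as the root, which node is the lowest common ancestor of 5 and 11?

17

5's ancestor chain is 5, 17, 15 and 11's is 11, 17, 15; they first meet at 17.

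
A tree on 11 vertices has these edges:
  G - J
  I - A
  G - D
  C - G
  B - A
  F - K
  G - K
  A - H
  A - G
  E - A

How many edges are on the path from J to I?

Walking from J: J - G - A - I. Length 3.

3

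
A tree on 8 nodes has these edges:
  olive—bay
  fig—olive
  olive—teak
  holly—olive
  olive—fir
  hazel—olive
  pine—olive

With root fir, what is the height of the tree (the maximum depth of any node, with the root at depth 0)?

2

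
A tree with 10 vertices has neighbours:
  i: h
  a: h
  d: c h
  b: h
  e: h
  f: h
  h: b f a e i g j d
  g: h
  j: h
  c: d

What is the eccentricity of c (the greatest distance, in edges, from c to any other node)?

The node farthest from c is e (i, f, b, g, a, j also at distance 3), via c-d-h-e — 3 edges.

3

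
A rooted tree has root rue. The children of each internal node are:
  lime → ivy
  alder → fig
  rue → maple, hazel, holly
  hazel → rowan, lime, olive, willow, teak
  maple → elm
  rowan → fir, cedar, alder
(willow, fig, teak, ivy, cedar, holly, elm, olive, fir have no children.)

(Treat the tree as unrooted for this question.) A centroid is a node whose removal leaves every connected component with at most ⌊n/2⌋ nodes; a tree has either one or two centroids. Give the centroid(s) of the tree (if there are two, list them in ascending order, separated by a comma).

hazel

If hazel is removed the pieces have sizes 5, 4, 2, 1, 1, 1, all ≤ ⌊15/2⌋ = 7.
No neighbour of hazel does as well, so hazel is the unique centroid.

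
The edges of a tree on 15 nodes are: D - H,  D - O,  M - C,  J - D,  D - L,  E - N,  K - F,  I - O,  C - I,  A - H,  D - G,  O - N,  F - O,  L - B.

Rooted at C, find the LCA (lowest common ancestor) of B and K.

O

Ancestors of B (toward the root): B, L, D, O, I, C.
Ancestors of K: K, F, O, I, C.
The deepest node appearing in both lists is O.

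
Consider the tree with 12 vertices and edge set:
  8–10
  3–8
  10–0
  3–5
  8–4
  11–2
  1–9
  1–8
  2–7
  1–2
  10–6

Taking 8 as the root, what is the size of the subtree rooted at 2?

3

Descendants of 2 (including itself): 2, 7, 11. That's 3.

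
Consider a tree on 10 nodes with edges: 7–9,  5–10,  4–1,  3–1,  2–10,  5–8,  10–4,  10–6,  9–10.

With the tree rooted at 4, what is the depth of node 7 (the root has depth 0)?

3

Climbing from 7 to the root: 7 – 9 – 10 – 4. That's 3 steps.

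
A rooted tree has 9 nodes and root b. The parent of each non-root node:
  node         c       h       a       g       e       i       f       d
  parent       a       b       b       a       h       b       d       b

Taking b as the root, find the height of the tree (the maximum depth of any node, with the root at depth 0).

2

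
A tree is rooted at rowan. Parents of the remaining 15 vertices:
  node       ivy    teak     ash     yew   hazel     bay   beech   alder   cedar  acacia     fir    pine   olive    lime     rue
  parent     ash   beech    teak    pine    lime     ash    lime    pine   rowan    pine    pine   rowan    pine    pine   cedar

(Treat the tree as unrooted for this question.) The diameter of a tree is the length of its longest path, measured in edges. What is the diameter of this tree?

8

Starting from bay, a farthest node is rue at distance 8.
One longest path: bay-ash-teak-beech-lime-pine-rowan-cedar-rue.
So the diameter is 8.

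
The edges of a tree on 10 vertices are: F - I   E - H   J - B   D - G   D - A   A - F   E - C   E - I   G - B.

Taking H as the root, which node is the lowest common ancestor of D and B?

D

D's ancestor chain is D, A, F, I, E, H and B's is B, G, D, A, F, I, E, H; they first meet at D.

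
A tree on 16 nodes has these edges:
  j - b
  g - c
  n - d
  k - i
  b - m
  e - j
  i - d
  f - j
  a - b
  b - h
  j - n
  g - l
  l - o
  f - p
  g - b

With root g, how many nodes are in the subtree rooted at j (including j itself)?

8

The subtree rooted at j contains: j, e, n, f, d, p, i, k — 8 nodes.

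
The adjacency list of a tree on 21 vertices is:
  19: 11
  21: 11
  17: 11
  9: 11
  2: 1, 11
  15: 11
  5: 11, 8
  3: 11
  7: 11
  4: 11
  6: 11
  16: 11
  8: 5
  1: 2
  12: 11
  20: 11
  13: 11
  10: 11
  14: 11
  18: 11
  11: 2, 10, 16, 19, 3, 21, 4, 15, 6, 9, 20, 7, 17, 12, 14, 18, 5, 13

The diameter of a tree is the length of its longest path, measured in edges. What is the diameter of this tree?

A longest path is 8–5–11–2–1, with 4 edges.

4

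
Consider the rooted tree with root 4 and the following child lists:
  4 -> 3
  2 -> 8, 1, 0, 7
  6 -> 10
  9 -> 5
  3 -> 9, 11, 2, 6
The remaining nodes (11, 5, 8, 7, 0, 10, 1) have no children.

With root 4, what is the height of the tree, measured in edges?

0 sits deepest: 4 → 3 → 2 → 0 — 3 edges from the root.

3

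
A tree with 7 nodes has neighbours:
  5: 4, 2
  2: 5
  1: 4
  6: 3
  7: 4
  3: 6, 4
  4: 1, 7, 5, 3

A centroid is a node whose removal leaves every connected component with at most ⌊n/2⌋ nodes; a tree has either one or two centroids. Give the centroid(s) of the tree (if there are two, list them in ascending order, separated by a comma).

Delete 4: the remaining components have sizes 2, 2, 1, 1. Max 2 ≤ 3, so 4 is a centroid.
Every other node leaves some component of size > 3, so the centroid is unique.

4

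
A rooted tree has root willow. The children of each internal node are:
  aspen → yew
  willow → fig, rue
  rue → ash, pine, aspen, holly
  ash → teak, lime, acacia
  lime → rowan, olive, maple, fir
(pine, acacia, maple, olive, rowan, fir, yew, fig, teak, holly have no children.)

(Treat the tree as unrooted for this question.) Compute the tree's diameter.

A longest path is yew-aspen-rue-ash-lime-rowan, with 5 edges.

5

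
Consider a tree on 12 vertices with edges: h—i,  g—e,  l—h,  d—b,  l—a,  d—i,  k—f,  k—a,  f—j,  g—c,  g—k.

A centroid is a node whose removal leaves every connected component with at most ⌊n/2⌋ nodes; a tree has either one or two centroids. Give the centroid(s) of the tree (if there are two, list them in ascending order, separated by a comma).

a, k

Removing k splits the tree into components of sizes 6, 3, 2; the largest is 6 ≤ ⌊12/2⌋ = 6.
a is adjacent to k and is also a centroid (the largest component after removing it is likewise 6).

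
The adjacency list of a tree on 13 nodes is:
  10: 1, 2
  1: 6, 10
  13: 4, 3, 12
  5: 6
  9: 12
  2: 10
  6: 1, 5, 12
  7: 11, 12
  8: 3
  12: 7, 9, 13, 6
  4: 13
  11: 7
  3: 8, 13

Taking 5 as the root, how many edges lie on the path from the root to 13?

Climbing from 13 to the root: 13–12–6–5. That's 3 steps.

3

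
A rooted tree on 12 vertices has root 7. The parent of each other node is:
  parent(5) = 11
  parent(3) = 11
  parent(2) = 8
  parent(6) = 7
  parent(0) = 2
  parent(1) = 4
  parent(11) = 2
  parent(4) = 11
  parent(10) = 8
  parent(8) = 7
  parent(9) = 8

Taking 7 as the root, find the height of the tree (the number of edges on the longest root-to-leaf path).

1 sits deepest: 7-8-2-11-4-1 — 5 edges from the root.

5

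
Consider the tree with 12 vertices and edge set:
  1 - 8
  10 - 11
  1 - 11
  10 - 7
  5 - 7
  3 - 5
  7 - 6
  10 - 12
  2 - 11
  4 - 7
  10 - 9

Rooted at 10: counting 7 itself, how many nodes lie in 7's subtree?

The subtree rooted at 7 contains: 7, 4, 5, 6, 3 — 5 nodes.

5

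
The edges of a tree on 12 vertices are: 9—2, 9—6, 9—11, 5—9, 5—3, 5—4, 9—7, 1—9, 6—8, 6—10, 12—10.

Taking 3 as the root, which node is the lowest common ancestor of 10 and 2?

9

Ancestors of 10 (toward the root): 10, 6, 9, 5, 3.
Ancestors of 2: 2, 9, 5, 3.
The deepest node appearing in both lists is 9.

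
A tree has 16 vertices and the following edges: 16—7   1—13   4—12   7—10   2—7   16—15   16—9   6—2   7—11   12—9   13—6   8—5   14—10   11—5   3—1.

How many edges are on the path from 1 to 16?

5

The path is 1 – 13 – 6 – 2 – 7 – 16, which has 5 edges.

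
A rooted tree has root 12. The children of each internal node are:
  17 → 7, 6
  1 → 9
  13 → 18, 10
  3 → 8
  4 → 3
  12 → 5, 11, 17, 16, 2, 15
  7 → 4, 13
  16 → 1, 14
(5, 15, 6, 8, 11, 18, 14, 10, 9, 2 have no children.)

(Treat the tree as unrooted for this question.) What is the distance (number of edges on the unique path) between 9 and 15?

4

9 - 1 - 16 - 12 - 15: 4 edges.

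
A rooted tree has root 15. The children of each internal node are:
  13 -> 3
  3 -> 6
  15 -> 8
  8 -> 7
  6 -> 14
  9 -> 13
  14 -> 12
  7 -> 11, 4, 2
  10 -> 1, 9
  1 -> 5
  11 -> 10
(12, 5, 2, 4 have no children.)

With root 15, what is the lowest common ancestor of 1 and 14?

Path 1→root: 1 10 11 7 8 15; path 14→root: 14 6 3 13 9 10 11 7 8 15.
First common node: 10.

10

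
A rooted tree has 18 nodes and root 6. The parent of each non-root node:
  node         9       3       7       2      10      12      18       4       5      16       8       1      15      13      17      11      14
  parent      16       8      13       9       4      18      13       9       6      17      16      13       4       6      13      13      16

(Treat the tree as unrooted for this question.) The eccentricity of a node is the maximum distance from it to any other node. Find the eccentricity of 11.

The node farthest from 11 is 15 (10 also at distance 6), via 11 – 13 – 17 – 16 – 9 – 4 – 15 — 6 edges.

6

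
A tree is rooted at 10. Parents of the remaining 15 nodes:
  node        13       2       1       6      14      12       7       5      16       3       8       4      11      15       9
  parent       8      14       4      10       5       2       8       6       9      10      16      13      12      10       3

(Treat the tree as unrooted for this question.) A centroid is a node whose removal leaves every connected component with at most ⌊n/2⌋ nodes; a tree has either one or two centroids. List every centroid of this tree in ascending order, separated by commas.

3, 10

Delete 3: the remaining components have sizes 8, 7. Max 8 ≤ 8, so 3 is a centroid.
10 is adjacent to 3 and is also a centroid (the largest component after removing it is likewise 8).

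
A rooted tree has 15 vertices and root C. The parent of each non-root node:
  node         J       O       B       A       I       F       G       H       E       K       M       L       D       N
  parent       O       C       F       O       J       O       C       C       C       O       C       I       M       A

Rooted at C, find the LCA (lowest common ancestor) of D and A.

Path D→root: D M C; path A→root: A O C.
First common node: C.

C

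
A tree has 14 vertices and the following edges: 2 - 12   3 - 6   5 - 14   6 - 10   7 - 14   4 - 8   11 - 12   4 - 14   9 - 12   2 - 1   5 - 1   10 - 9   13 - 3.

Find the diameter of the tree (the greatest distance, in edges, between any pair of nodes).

BFS from 13 reaches 8 last, at distance 11; BFS from 8 confirms no node is farther.
Path: 13 – 3 – 6 – 10 – 9 – 12 – 2 – 1 – 5 – 14 – 4 – 8.

11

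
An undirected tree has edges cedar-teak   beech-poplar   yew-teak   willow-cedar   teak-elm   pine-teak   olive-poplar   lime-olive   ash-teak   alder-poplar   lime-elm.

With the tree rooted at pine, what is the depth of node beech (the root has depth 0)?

Path from pine to beech: pine → teak → elm → lime → olive → poplar → beech, which has 6 edges.

6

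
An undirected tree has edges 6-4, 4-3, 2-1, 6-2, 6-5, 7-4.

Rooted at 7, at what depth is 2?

3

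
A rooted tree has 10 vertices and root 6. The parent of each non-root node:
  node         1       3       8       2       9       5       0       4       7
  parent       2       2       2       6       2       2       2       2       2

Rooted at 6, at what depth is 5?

Climbing from 5 to the root: 5–2–6. That's 2 steps.

2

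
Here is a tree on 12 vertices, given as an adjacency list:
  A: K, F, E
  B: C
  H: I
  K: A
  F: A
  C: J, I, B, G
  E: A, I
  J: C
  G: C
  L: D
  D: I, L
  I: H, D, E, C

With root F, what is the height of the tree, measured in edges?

5

B sits deepest: F-A-E-I-C-B — 5 edges from the root.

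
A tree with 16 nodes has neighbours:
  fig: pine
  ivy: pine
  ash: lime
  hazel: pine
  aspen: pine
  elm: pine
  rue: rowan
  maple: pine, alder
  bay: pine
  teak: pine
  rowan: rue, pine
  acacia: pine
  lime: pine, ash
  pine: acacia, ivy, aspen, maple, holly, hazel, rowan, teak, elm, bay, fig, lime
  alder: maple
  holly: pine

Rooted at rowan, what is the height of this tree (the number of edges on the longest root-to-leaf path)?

A deepest node is alder, reached by rowan–pine–maple–alder.
That path has 3 edges, so the height is 3.

3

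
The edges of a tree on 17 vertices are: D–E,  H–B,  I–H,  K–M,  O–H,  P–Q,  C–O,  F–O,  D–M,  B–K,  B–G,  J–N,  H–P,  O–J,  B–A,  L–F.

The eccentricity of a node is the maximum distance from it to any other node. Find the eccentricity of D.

Distances from D peak at 7, attained at N (L also at distance 7).
D-M-K-B-H-O-J-N

7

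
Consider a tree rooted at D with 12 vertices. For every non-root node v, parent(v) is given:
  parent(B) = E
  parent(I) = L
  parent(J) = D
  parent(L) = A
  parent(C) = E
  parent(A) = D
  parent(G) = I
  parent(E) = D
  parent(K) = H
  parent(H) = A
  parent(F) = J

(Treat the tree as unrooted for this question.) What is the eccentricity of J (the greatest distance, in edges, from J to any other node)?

5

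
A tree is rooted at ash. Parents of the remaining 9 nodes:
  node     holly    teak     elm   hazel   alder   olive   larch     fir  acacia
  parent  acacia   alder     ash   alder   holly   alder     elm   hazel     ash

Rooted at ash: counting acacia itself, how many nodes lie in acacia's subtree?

7

Descendants of acacia (including itself): acacia, holly, alder, hazel, teak, olive, fir. That's 7.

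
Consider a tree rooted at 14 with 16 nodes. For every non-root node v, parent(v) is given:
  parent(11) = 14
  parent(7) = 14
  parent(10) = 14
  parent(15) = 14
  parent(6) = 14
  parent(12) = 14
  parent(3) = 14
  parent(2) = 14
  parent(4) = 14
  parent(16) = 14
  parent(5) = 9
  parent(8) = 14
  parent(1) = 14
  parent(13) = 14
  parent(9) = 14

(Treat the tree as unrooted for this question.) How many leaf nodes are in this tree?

The leaves are 1, 2, 3, 4, 5, 6, 7, 8, 10, 11, 12, 13, 15, 16.
That is 14 leaves.

14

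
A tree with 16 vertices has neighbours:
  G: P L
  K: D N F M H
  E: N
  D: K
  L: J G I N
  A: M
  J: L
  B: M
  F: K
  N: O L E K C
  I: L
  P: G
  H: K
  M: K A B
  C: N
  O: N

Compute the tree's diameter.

6

BFS from P reaches B last, at distance 6; BFS from B confirms no node is farther.
Path: P – G – L – N – K – M – B.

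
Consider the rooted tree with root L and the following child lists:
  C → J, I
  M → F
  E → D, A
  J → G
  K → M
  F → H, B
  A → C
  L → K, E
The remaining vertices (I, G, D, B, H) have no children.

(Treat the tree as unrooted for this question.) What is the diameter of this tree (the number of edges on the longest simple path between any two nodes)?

9

Starting from H, a farthest node is G at distance 9.
One longest path: H - F - M - K - L - E - A - C - J - G.
So the diameter is 9.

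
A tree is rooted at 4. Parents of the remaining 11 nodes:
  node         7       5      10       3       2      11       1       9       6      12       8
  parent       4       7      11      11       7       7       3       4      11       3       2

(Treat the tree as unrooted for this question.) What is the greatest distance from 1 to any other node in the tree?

The node farthest from 1 is 9 (8 also at distance 5), via 1 – 3 – 11 – 7 – 4 – 9 — 5 edges.

5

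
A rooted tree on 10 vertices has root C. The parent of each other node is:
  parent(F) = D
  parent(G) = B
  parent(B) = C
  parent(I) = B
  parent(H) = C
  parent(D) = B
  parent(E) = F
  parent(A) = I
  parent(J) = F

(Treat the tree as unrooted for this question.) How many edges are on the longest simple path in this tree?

5

BFS from J reaches A last, at distance 5; BFS from A confirms no node is farther.
Path: J - F - D - B - I - A.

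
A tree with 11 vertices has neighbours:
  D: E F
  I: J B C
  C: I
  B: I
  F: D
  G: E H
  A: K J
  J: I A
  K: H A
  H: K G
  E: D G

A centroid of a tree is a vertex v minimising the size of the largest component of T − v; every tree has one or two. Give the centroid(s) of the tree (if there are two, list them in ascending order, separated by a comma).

K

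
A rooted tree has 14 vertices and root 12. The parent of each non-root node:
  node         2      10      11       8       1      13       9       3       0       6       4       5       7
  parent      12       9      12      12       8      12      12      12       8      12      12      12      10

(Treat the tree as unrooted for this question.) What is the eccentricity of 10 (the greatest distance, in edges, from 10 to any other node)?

A farthest node from 10 is 1 (0 also at distance 4).
The path 10-9-12-8-1 has 4 edges.

4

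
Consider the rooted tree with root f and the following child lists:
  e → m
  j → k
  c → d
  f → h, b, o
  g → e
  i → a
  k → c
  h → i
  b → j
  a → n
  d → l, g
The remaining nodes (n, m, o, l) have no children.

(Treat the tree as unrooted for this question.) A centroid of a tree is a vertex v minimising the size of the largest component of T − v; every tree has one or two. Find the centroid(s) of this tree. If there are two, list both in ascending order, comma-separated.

If j is removed the pieces have sizes 7, 7, all ≤ ⌊15/2⌋ = 7.
Every other node leaves some component of size > 7, so the centroid is unique.

j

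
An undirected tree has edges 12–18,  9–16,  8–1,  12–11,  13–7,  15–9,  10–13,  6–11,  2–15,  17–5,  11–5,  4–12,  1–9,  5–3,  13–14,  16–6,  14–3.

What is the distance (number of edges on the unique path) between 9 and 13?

7

Walking from 9: 9 - 16 - 6 - 11 - 5 - 3 - 14 - 13. Length 7.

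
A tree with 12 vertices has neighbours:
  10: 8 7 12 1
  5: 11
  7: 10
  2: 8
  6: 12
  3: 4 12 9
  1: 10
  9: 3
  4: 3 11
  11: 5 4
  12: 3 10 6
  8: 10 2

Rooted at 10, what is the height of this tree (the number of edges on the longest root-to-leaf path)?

5

The longest root-to-leaf path is 10–12–3–4–11–5 (5 edges).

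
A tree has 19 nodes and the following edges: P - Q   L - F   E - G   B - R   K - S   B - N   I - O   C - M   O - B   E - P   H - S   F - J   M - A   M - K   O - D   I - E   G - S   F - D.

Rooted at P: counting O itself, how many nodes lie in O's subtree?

8

O's subtree: {O, B, D, R, N, F, J, L}, size 8.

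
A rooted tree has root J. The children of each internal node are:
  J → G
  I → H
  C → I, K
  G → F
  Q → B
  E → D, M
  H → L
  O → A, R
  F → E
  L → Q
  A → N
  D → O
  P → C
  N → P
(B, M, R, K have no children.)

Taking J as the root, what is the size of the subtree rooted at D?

13

Descendants of D (including itself): D, O, A, R, N, P, C, I, K, H, L, Q, B. That's 13.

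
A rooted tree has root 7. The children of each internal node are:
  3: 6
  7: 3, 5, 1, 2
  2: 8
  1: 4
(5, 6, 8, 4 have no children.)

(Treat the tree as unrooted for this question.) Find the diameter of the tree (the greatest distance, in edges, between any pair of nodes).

4

BFS from 8 reaches 6 last, at distance 4; BFS from 6 confirms no node is farther.
Path: 8–2–7–3–6.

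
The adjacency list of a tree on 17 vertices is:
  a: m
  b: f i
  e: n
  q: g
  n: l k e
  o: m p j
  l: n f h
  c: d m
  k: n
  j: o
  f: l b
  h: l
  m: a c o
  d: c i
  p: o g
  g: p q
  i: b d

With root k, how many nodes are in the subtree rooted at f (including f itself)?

12

Descendants of f (including itself): f, b, i, d, c, m, a, o, j, p, g, q. That's 12.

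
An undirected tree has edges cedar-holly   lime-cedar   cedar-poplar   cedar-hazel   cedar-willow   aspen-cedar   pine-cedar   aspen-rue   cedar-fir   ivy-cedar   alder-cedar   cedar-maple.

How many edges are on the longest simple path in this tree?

3

Starting from rue, a farthest node is pine at distance 3.
One longest path: rue-aspen-cedar-pine.
So the diameter is 3.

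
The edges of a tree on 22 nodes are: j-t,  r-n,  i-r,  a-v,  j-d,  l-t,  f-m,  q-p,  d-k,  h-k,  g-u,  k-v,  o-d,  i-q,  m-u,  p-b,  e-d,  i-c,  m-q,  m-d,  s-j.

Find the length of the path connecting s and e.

3

s – j – d – e: 3 edges.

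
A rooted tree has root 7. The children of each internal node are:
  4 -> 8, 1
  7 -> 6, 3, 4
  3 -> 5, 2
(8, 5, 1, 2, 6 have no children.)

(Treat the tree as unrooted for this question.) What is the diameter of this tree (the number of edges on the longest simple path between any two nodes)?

4

Starting from 2, a farthest node is 8 at distance 4.
One longest path: 2–3–7–4–8.
So the diameter is 4.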